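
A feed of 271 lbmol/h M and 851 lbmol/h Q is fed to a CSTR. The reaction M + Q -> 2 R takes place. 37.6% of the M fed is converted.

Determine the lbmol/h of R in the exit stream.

M reacted = 0.376 × 271 = 101.9 lbmol/h; ν_M = −1, so ξ = 101.9/1 = 101.9 lbmol/h.
Outlet amounts (n = n₀ + ν ξ):
  M: 271 − 1(101.9) = 169.1
  Q: 851 − 1(101.9) = 749.1
  R: 0 + 2(101.9) = 203.8

204 lbmol/h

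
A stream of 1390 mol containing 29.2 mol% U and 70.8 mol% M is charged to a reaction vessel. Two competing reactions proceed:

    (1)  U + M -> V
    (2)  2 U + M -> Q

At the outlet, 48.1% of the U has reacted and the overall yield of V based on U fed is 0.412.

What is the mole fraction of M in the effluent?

Yield of V: 1ξ₁ / 405.9 = 0.412 → ξ₁ = 167.2 mol.
Conversion of U: 1ξ₁ + 2ξ₂ = 0.481 × 405.9 = 195.2 → ξ₂ = 14 mol.
Outlet amounts (n = n₀ + Σ ν·ξ):
  U: 405.9 − 1(167.2) − 2(14) = 210.7
  M: 984.1 − 1(167.2) − 1(14) = 802.9
  V: 0 + 1(167.2) = 167.2
  Q: 0 + 1(14) = 14
Total out = 1195 mol; y_M = 802.9 / 1195 = 0.672.

0.672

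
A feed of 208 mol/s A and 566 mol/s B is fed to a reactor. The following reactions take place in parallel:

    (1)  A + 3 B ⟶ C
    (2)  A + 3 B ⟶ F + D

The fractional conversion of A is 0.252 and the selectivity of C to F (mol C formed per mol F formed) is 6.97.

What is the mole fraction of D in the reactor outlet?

0.0106

Conversion of A: A consumed = 0.252 × 208 = 52.42 mol/s = 1ξ₁ + 1ξ₂.
Selectivity: 1ξ₁ / (1ξ₂) = 6.97 → ξ₁ = 6.97 ξ₂.
Substitute: (1·6.97 + 1) ξ₂ = 52.42 → ξ₂ = 6.577 mol/s, ξ₁ = 45.84 mol/s.
Outlet amounts (n = n₀ + Σ ν·ξ):
  A: 208 − 1(45.84) − 1(6.577) = 155.6
  B: 566 − 3(45.84) − 3(6.577) = 408.8
  C: 0 + 1(45.84) = 45.84
  F: 0 + 1(6.577) = 6.577
  D: 0 + 1(6.577) = 6.577
Total out = 623.3 mol/s; y_D = 6.577 / 623.3 = 0.01055.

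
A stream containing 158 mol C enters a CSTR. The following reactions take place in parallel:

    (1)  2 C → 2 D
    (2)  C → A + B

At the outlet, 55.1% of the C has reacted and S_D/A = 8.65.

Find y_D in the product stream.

0.467

Conversion of C: C consumed = 0.551 × 158 = 87.06 mol = 2ξ₁ + 1ξ₂.
Selectivity: 2ξ₁ / (1ξ₂) = 8.65 → ξ₁ = 4.325 ξ₂.
Substitute: (2·4.325 + 1) ξ₂ = 87.06 → ξ₂ = 9.022 mol, ξ₁ = 39.02 mol.
Outlet amounts (n = n₀ + Σ ν·ξ):
  C: 158 − 2(39.02) − 1(9.022) = 70.94
  D: 0 + 2(39.02) = 78.04
  A: 0 + 1(9.022) = 9.022
  B: 0 + 1(9.022) = 9.022
Total out = 167 mol; y_D = 78.04 / 167 = 0.4672.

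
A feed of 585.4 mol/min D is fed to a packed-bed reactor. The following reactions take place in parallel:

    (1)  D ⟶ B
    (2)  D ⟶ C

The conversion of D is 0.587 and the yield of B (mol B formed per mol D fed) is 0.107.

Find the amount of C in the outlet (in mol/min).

Yield of B: 1ξ₁ / 585.4 = 0.107 → ξ₁ = 62.64 mol/min.
Conversion of D: 1ξ₁ + 1ξ₂ = 0.587 × 585.4 = 343.6 → ξ₂ = 281 mol/min.
Outlet amounts (n = n₀ + Σ ν·ξ):
  D: 585.4 − 1(62.64) − 1(281) = 241.8
  B: 0 + 1(62.64) = 62.64
  C: 0 + 1(281) = 281

281 mol/min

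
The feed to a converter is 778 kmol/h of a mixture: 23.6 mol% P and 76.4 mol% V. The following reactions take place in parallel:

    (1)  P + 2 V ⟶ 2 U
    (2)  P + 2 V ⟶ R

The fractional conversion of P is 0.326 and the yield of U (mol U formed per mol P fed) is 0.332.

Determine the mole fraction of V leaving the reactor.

Yield of U: 2ξ₁ / 183.6 = 0.332 → ξ₁ = 30.48 kmol/h.
Conversion of P: 1ξ₁ + 1ξ₂ = 0.326 × 183.6 = 59.86 → ξ₂ = 29.38 kmol/h.
Outlet amounts (n = n₀ + Σ ν·ξ):
  P: 183.6 − 1(30.48) − 1(29.38) = 123.8
  V: 594.4 − 2(30.48) − 2(29.38) = 474.7
  U: 0 + 2(30.48) = 60.96
  R: 0 + 1(29.38) = 29.38
Total out = 688.8 kmol/h; y_V = 474.7 / 688.8 = 0.6892.

0.689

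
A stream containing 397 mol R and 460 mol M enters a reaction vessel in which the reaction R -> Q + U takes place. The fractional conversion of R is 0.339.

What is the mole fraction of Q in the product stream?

R reacted = 0.339 × 397 = 134.6 mol; ν_R = −1, so ξ = 134.6/1 = 134.6 mol.
Outlet amounts (n = n₀ + ν ξ):
  R: 397 − 1(134.6) = 262.4
  Q: 0 + 1(134.6) = 134.6
  U: 0 + 1(134.6) = 134.6
  M: 460 (inert)
Total out = 991.6 mol; y_Q = 134.6 / 991.6 = 0.1357.

0.136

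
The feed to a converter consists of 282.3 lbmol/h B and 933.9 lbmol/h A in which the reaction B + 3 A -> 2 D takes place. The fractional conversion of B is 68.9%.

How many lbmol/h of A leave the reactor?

B reacted = 0.689 × 282.3 = 194.5 lbmol/h; ν_B = −1, so ξ = 194.5/1 = 194.5 lbmol/h.
Outlet amounts (n = n₀ + ν ξ):
  B: 282.3 − 1(194.5) = 87.8
  A: 933.9 − 3(194.5) = 350.4
  D: 0 + 2(194.5) = 389

350 lbmol/h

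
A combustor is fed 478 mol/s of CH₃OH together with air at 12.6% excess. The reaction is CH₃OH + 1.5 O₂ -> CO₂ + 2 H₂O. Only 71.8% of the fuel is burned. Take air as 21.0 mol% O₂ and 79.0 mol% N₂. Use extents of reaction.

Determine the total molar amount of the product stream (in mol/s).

Stoichiometric O₂ = 1.5 × 478 = 717 mol/s; O₂ fed = 717 × 1.126 = 807.3 mol/s.
N₂ fed = 807.3 × 79/21 = 3037 mol/s.
Fuel reacted = 0.718 × 478 → ξ = 343.2 mol/s.
Outlet (n = n₀ + ν ξ):
  CH₃OH: 478 − 1(343.2) = 134.8
  O₂: 807.3 − 1.5(343.2) = 292.5
  N₂: 3037 (inert)
  CO₂: 0 + 1(343.2) = 343.2
  H₂O: 0 + 2(343.2) = 686.4
Total out = 134.8 + 292.5 + 3037 + 343.2 + 686.4 = 4494 mol/s.

4490 mol/s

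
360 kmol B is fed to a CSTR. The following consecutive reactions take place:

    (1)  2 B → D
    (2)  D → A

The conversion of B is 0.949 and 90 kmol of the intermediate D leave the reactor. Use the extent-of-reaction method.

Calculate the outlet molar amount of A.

Conversion of B: B consumed = 2ξ₁ = 0.949 × 360 → ξ₁ = 170.8 kmol.
D balance: n_D = 0 + 1ξ₁ − 1ξ₂ = 90 → ξ₂ = (1·170.8 − 90)/1 = 80.82 kmol.
Outlet amounts (n = n₀ + Σ ν·ξ):
  B: 360 − 2(170.8) = 18.36
  D: 0 + 1(170.8) − 1(80.82) = 90
  A: 0 + 1(80.82) = 80.82

80.8 kmol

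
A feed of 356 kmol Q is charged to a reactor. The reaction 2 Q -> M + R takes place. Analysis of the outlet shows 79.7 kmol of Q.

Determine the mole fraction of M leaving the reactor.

0.388

For Q: n = n₀ − 2ξ → 79.7 = 356 − 2ξ, giving ξ = 138.2 kmol.
Outlet amounts (n = n₀ + ν ξ):
  Q: 356 − 2(138.2) = 79.7
  M: 0 + 1(138.2) = 138.2
  R: 0 + 1(138.2) = 138.2
Total out = 356 kmol; y_M = 138.2 / 356 = 0.3881.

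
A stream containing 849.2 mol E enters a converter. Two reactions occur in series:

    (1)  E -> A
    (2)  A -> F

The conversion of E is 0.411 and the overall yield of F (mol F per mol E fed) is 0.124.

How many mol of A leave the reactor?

244 mol

Conversion of E: E consumed = 1ξ₁ = 0.411 × 849.2 → ξ₁ = 349 mol.
Yield of F: 1ξ₂ / 849.2 = 0.124 → ξ₂ = 105.3 mol.
Outlet amounts (n = n₀ + Σ ν·ξ):
  E: 849.2 − 1(349) = 500.2
  A: 0 + 1(349) − 1(105.3) = 243.7
  F: 0 + 1(105.3) = 105.3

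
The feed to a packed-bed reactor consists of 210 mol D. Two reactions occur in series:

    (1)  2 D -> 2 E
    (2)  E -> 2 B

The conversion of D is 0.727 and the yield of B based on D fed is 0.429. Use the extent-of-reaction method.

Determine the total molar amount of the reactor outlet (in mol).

255 mol

Conversion of D: D consumed = 2ξ₁ = 0.727 × 210 → ξ₁ = 76.33 mol.
Yield of B: 2ξ₂ / 210 = 0.429 → ξ₂ = 45.05 mol.
Outlet amounts (n = n₀ + Σ ν·ξ):
  D: 210 − 2(76.33) = 57.33
  E: 0 + 2(76.33) − 1(45.05) = 107.6
  B: 0 + 2(45.05) = 90.09
Total out = 57.33 + 107.6 + 90.09 = 255 mol.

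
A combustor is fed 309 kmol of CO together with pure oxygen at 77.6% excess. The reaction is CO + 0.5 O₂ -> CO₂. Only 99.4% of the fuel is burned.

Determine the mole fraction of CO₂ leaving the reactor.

0.715

Stoichiometric O₂ = 0.5 × 309 = 154.5 kmol; O₂ fed = 154.5 × 1.776 = 274.4 kmol.
Fuel reacted = 0.994 × 309 → ξ = 307.1 kmol.
Outlet (n = n₀ + ν ξ):
  CO: 309 − 1(307.1) = 1.854
  O₂: 274.4 − 0.5(307.1) = 120.8
  CO₂: 0 + 1(307.1) = 307.1
Total out = 429.8 kmol; y_CO₂ = 307.1 / 429.8 = 0.7146.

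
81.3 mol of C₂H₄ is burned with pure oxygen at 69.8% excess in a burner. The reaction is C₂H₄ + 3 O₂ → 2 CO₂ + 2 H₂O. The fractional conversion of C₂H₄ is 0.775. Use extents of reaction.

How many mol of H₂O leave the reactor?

126 mol

Stoichiometric O₂ = 3 × 81.3 = 243.9 mol; O₂ fed = 243.9 × 1.698 = 414.1 mol.
Fuel reacted = 0.775 × 81.3 → ξ = 63.01 mol.
Outlet (n = n₀ + ν ξ):
  C₂H₄: 81.3 − 1(63.01) = 18.29
  O₂: 414.1 − 3(63.01) = 225.1
  CO₂: 0 + 2(63.01) = 126
  H₂O: 0 + 2(63.01) = 126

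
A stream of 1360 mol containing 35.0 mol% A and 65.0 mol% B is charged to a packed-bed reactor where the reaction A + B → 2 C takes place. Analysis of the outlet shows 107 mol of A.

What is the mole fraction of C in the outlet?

0.543

For A: n = n₀ − 1ξ → 107 = 476 − 1ξ, giving ξ = 369 mol.
Outlet amounts (n = n₀ + ν ξ):
  A: 476 − 1(369) = 107
  B: 884 − 1(369) = 515
  C: 0 + 2(369) = 738
Total out = 1360 mol; y_C = 738 / 1360 = 0.5426.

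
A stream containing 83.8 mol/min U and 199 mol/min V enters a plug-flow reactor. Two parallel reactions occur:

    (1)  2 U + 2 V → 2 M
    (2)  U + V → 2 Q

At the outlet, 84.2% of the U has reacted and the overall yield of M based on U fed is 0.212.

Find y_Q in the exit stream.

0.398

Yield of M: 2ξ₁ / 83.8 = 0.212 → ξ₁ = 8.883 mol/min.
Conversion of U: 2ξ₁ + 1ξ₂ = 0.842 × 83.8 = 70.56 → ξ₂ = 52.79 mol/min.
Outlet amounts (n = n₀ + Σ ν·ξ):
  U: 83.8 − 2(8.883) − 1(52.79) = 13.24
  V: 199 − 2(8.883) − 1(52.79) = 128.4
  M: 0 + 2(8.883) = 17.77
  Q: 0 + 2(52.79) = 105.6
Total out = 265 mol/min; y_Q = 105.6 / 265 = 0.3984.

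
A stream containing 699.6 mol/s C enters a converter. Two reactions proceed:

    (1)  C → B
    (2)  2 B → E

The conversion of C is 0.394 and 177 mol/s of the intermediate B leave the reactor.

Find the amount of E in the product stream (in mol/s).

49.3 mol/s

Conversion of C: C consumed = 1ξ₁ = 0.394 × 699.6 → ξ₁ = 275.6 mol/s.
B balance: n_B = 0 + 1ξ₁ − 2ξ₂ = 177 → ξ₂ = (1·275.6 − 177)/2 = 49.32 mol/s.
Outlet amounts (n = n₀ + Σ ν·ξ):
  C: 699.6 − 1(275.6) = 424
  B: 0 + 1(275.6) − 2(49.32) = 177
  E: 0 + 1(49.32) = 49.32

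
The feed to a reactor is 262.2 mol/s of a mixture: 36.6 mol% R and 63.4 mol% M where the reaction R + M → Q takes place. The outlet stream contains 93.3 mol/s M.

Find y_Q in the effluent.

For M: n = n₀ − 1ξ → 93.3 = 166.2 − 1ξ, giving ξ = 72.93 mol/s.
Outlet amounts (n = n₀ + ν ξ):
  R: 95.97 − 1(72.93) = 23.03
  M: 166.2 − 1(72.93) = 93.3
  Q: 0 + 1(72.93) = 72.93
Total out = 189.3 mol/s; y_Q = 72.93 / 189.3 = 0.3854.

0.385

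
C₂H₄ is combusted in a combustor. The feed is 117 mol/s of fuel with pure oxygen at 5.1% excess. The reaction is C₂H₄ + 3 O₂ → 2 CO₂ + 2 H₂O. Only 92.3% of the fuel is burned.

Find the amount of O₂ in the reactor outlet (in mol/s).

Stoichiometric O₂ = 3 × 117 = 351 mol/s; O₂ fed = 351 × 1.051 = 368.9 mol/s.
Fuel reacted = 0.923 × 117 → ξ = 108 mol/s.
Outlet (n = n₀ + ν ξ):
  C₂H₄: 117 − 1(108) = 9.009
  O₂: 368.9 − 3(108) = 44.93
  CO₂: 0 + 2(108) = 216
  H₂O: 0 + 2(108) = 216

44.9 mol/s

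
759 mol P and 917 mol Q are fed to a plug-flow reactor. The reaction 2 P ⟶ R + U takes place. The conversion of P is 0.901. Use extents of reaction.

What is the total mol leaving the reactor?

P reacted = 0.901 × 759 = 683.9 mol; ν_P = −2, so ξ = 683.9/2 = 341.9 mol.
Outlet amounts (n = n₀ + ν ξ):
  P: 759 − 2(341.9) = 75.14
  R: 0 + 1(341.9) = 341.9
  U: 0 + 1(341.9) = 341.9
  Q: 917 (inert)
Total out = 75.14 + 341.9 + 341.9 + 917 = 1676 mol.

1680 mol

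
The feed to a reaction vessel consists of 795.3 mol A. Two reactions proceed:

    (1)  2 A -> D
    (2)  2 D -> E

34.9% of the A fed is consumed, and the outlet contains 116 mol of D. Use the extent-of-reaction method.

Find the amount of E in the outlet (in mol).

Conversion of A: A consumed = 2ξ₁ = 0.349 × 795.3 → ξ₁ = 138.8 mol.
D balance: n_D = 0 + 1ξ₁ − 2ξ₂ = 116 → ξ₂ = (1·138.8 − 116)/2 = 11.39 mol.
Outlet amounts (n = n₀ + Σ ν·ξ):
  A: 795.3 − 2(138.8) = 517.7
  D: 0 + 1(138.8) − 2(11.39) = 116
  E: 0 + 1(11.39) = 11.39

11.4 mol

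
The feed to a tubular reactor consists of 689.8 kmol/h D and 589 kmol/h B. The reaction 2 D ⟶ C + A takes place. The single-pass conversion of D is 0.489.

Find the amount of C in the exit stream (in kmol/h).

169 kmol/h

D reacted = 0.489 × 689.8 = 337.3 kmol/h; ν_D = −2, so ξ = 337.3/2 = 168.7 kmol/h.
Outlet amounts (n = n₀ + ν ξ):
  D: 689.8 − 2(168.7) = 352.5
  C: 0 + 1(168.7) = 168.7
  A: 0 + 1(168.7) = 168.7
  B: 589 (inert)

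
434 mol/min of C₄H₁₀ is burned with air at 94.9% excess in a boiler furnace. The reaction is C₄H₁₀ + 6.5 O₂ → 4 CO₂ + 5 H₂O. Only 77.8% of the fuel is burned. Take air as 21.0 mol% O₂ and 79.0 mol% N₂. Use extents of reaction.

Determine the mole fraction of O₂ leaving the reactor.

0.122

Stoichiometric O₂ = 6.5 × 434 = 2821 mol/min; O₂ fed = 2821 × 1.949 = 5498 mol/min.
N₂ fed = 5498 × 79/21 = 20680 mol/min.
Fuel reacted = 0.778 × 434 → ξ = 337.7 mol/min.
Outlet (n = n₀ + ν ξ):
  C₄H₁₀: 434 − 1(337.7) = 96.35
  O₂: 5498 − 6.5(337.7) = 3303
  N₂: 20680 (inert)
  CO₂: 0 + 4(337.7) = 1351
  H₂O: 0 + 5(337.7) = 1688
Total out = 27120 mol/min; y_O₂ = 3303 / 27120 = 0.1218.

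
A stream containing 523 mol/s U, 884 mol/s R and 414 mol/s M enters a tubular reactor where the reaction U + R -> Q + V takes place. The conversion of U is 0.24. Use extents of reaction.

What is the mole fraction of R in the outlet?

U reacted = 0.24 × 523 = 125.5 mol/s; ν_U = −1, so ξ = 125.5/1 = 125.5 mol/s.
Outlet amounts (n = n₀ + ν ξ):
  U: 523 − 1(125.5) = 397.5
  R: 884 − 1(125.5) = 758.5
  Q: 0 + 1(125.5) = 125.5
  V: 0 + 1(125.5) = 125.5
  M: 414 (inert)
Total out = 1821 mol/s; y_R = 758.5 / 1821 = 0.4165.

0.417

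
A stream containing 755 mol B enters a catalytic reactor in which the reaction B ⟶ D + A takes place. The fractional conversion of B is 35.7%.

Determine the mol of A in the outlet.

B reacted = 0.357 × 755 = 269.5 mol; ν_B = −1, so ξ = 269.5/1 = 269.5 mol.
Outlet amounts (n = n₀ + ν ξ):
  B: 755 − 1(269.5) = 485.5
  D: 0 + 1(269.5) = 269.5
  A: 0 + 1(269.5) = 269.5

270 mol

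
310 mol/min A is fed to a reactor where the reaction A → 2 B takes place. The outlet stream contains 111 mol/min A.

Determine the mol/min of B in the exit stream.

398 mol/min

For A: n = n₀ − 1ξ → 111 = 310 − 1ξ, giving ξ = 199 mol/min.
Outlet amounts (n = n₀ + ν ξ):
  A: 310 − 1(199) = 111
  B: 0 + 2(199) = 398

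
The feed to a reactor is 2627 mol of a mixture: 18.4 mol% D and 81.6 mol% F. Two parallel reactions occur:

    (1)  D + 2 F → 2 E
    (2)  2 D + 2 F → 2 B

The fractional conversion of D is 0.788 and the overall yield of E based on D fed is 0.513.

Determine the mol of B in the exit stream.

Yield of E: 2ξ₁ / 483.4 = 0.513 → ξ₁ = 124 mol.
Conversion of D: 1ξ₁ + 2ξ₂ = 0.788 × 483.4 = 380.9 → ξ₂ = 128.5 mol.
Outlet amounts (n = n₀ + Σ ν·ξ):
  D: 483.4 − 1(124) − 2(128.5) = 102.5
  F: 2144 − 2(124) − 2(128.5) = 1639
  E: 0 + 2(124) = 248
  B: 0 + 2(128.5) = 256.9

257 mol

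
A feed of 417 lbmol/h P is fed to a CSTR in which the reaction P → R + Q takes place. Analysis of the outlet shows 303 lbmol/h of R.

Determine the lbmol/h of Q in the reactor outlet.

For R: n = n₀ + 1ξ → 303 = 0 + 1ξ, giving ξ = 303 lbmol/h.
Outlet amounts (n = n₀ + ν ξ):
  P: 417 − 1(303) = 114
  R: 0 + 1(303) = 303
  Q: 0 + 1(303) = 303

303 lbmol/h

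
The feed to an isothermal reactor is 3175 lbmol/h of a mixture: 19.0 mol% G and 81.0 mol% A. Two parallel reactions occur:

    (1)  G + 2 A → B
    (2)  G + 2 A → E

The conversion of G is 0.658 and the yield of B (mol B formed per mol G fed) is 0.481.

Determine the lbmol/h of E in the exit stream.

107 lbmol/h

Yield of B: 1ξ₁ / 603.2 = 0.481 → ξ₁ = 290.2 lbmol/h.
Conversion of G: 1ξ₁ + 1ξ₂ = 0.658 × 603.2 = 396.9 → ξ₂ = 106.8 lbmol/h.
Outlet amounts (n = n₀ + Σ ν·ξ):
  G: 603.2 − 1(290.2) − 1(106.8) = 206.3
  A: 2572 − 2(290.2) − 2(106.8) = 1778
  B: 0 + 1(290.2) = 290.2
  E: 0 + 1(106.8) = 106.8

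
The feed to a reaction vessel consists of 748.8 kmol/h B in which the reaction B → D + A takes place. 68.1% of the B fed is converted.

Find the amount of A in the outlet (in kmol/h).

B reacted = 0.681 × 748.8 = 509.9 kmol/h; ν_B = −1, so ξ = 509.9/1 = 509.9 kmol/h.
Outlet amounts (n = n₀ + ν ξ):
  B: 748.8 − 1(509.9) = 238.9
  D: 0 + 1(509.9) = 509.9
  A: 0 + 1(509.9) = 509.9

510 kmol/h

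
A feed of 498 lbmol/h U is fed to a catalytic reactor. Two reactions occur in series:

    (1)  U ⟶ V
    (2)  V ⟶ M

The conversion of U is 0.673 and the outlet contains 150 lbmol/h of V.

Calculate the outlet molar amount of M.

185 lbmol/h

Conversion of U: U consumed = 1ξ₁ = 0.673 × 498 → ξ₁ = 335.2 lbmol/h.
V balance: n_V = 0 + 1ξ₁ − 1ξ₂ = 150 → ξ₂ = (1·335.2 − 150)/1 = 185.2 lbmol/h.
Outlet amounts (n = n₀ + Σ ν·ξ):
  U: 498 − 1(335.2) = 162.8
  V: 0 + 1(335.2) − 1(185.2) = 150
  M: 0 + 1(185.2) = 185.2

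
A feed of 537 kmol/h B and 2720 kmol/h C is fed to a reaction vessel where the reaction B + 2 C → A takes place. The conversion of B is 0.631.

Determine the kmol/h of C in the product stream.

B reacted = 0.631 × 537 = 338.8 kmol/h; ν_B = −1, so ξ = 338.8/1 = 338.8 kmol/h.
Outlet amounts (n = n₀ + ν ξ):
  B: 537 − 1(338.8) = 198.2
  C: 2720 − 2(338.8) = 2042
  A: 0 + 1(338.8) = 338.8

2040 kmol/h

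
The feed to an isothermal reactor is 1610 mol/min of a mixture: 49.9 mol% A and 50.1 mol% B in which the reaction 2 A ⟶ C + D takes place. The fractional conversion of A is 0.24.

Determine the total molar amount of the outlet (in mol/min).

1610 mol/min

A reacted = 0.24 × 803.4 = 192.8 mol/min; ν_A = −2, so ξ = 192.8/2 = 96.41 mol/min.
Outlet amounts (n = n₀ + ν ξ):
  A: 803.4 − 2(96.41) = 610.6
  C: 0 + 1(96.41) = 96.41
  D: 0 + 1(96.41) = 96.41
  B: 806.6 (inert)
Total out = 610.6 + 96.41 + 96.41 + 806.6 = 1610 mol/min.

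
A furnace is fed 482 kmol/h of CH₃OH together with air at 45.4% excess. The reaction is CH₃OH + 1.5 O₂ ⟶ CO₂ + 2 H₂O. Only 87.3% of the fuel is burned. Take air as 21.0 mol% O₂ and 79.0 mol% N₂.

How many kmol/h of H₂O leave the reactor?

Stoichiometric O₂ = 1.5 × 482 = 723 kmol/h; O₂ fed = 723 × 1.454 = 1051 kmol/h.
N₂ fed = 1051 × 79/21 = 3955 kmol/h.
Fuel reacted = 0.873 × 482 → ξ = 420.8 kmol/h.
Outlet (n = n₀ + ν ξ):
  CH₃OH: 482 − 1(420.8) = 61.21
  O₂: 1051 − 1.5(420.8) = 420.1
  N₂: 3955 (inert)
  CO₂: 0 + 1(420.8) = 420.8
  H₂O: 0 + 2(420.8) = 841.6

842 kmol/h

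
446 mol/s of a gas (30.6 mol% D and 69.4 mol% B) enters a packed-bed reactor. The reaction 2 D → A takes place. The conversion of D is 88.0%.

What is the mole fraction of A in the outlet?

0.156

D reacted = 0.88 × 136.5 = 120.1 mol/s; ν_D = −2, so ξ = 120.1/2 = 60.05 mol/s.
Outlet amounts (n = n₀ + ν ξ):
  D: 136.5 − 2(60.05) = 16.38
  A: 0 + 1(60.05) = 60.05
  B: 309.5 (inert)
Total out = 386 mol/s; y_A = 60.05 / 386 = 0.1556.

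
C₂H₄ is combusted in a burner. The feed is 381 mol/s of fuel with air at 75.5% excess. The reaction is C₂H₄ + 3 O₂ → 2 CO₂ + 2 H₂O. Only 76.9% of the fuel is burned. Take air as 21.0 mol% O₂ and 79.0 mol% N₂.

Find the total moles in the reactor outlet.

Stoichiometric O₂ = 3 × 381 = 1143 mol/s; O₂ fed = 1143 × 1.755 = 2006 mol/s.
N₂ fed = 2006 × 79/21 = 7546 mol/s.
Fuel reacted = 0.769 × 381 → ξ = 293 mol/s.
Outlet (n = n₀ + ν ξ):
  C₂H₄: 381 − 1(293) = 88.01
  O₂: 2006 − 3(293) = 1127
  N₂: 7546 (inert)
  CO₂: 0 + 2(293) = 586
  H₂O: 0 + 2(293) = 586
Total out = 88.01 + 1127 + 7546 + 586 + 586 = 9933 mol/s.

9930 mol/s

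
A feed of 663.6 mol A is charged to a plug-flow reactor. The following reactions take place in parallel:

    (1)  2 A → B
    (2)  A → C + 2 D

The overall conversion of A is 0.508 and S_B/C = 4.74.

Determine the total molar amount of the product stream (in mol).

Conversion of A: A consumed = 0.508 × 663.6 = 337.1 mol = 2ξ₁ + 1ξ₂.
Selectivity: 1ξ₁ / (1ξ₂) = 4.74 → ξ₁ = 4.74 ξ₂.
Substitute: (2·4.74 + 1) ξ₂ = 337.1 → ξ₂ = 32.17 mol, ξ₁ = 152.5 mol.
Outlet amounts (n = n₀ + Σ ν·ξ):
  A: 663.6 − 2(152.5) − 1(32.17) = 326.5
  B: 0 + 1(152.5) = 152.5
  C: 0 + 1(32.17) = 32.17
  D: 0 + 2(32.17) = 64.33
Total out = 326.5 + 152.5 + 32.17 + 64.33 = 575.5 mol.

575 mol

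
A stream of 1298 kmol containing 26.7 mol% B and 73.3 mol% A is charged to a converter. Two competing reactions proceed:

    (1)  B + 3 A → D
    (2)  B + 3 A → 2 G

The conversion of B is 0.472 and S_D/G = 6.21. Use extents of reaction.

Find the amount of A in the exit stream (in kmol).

Conversion of B: B consumed = 0.472 × 346.6 = 163.6 kmol = 1ξ₁ + 1ξ₂.
Selectivity: 1ξ₁ / (2ξ₂) = 6.21 → ξ₁ = 12.42 ξ₂.
Substitute: (1·12.42 + 1) ξ₂ = 163.6 → ξ₂ = 12.19 kmol, ξ₁ = 151.4 kmol.
Outlet amounts (n = n₀ + Σ ν·ξ):
  B: 346.6 − 1(151.4) − 1(12.19) = 183
  A: 951.4 − 3(151.4) − 3(12.19) = 460.7
  D: 0 + 1(151.4) = 151.4
  G: 0 + 2(12.19) = 24.38

461 kmol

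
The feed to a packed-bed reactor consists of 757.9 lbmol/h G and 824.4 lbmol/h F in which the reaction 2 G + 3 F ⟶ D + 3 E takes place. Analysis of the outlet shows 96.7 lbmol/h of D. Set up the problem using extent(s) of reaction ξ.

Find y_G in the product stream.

0.38

For D: n = n₀ + 1ξ → 96.7 = 0 + 1ξ, giving ξ = 96.7 lbmol/h.
Outlet amounts (n = n₀ + ν ξ):
  G: 757.9 − 2(96.7) = 564.5
  F: 824.4 − 3(96.7) = 534.3
  D: 0 + 1(96.7) = 96.7
  E: 0 + 3(96.7) = 290.1
Total out = 1486 lbmol/h; y_G = 564.5 / 1486 = 0.38.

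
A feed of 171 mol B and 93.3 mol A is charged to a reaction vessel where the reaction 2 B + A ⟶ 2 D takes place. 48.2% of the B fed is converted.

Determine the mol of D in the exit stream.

82.4 mol

B reacted = 0.482 × 171 = 82.42 mol; ν_B = −2, so ξ = 82.42/2 = 41.21 mol.
Outlet amounts (n = n₀ + ν ξ):
  B: 171 − 2(41.21) = 88.58
  A: 93.3 − 1(41.21) = 52.09
  D: 0 + 2(41.21) = 82.42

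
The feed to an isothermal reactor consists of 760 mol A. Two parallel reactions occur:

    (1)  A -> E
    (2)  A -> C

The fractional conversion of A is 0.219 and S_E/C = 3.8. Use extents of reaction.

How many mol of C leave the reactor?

Conversion of A: A consumed = 0.219 × 760 = 166.4 mol = 1ξ₁ + 1ξ₂.
Selectivity: 1ξ₁ / (1ξ₂) = 3.8 → ξ₁ = 3.8 ξ₂.
Substitute: (1·3.8 + 1) ξ₂ = 166.4 → ξ₂ = 34.68 mol, ξ₁ = 131.8 mol.
Outlet amounts (n = n₀ + Σ ν·ξ):
  A: 760 − 1(131.8) − 1(34.68) = 593.6
  E: 0 + 1(131.8) = 131.8
  C: 0 + 1(34.68) = 34.68

34.7 mol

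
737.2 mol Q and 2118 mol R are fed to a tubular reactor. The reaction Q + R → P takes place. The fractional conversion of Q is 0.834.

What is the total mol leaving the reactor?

Q reacted = 0.834 × 737.2 = 614.8 mol; ν_Q = −1, so ξ = 614.8/1 = 614.8 mol.
Outlet amounts (n = n₀ + ν ξ):
  Q: 737.2 − 1(614.8) = 122.4
  R: 2118 − 1(614.8) = 1503
  P: 0 + 1(614.8) = 614.8
Total out = 122.4 + 1503 + 614.8 = 2240 mol.

2240 mol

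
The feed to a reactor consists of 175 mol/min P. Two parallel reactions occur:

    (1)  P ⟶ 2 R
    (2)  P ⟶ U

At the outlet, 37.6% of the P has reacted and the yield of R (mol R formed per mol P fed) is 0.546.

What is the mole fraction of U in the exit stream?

0.0809

Yield of R: 2ξ₁ / 175 = 0.546 → ξ₁ = 47.78 mol/min.
Conversion of P: 1ξ₁ + 1ξ₂ = 0.376 × 175 = 65.8 → ξ₂ = 18.02 mol/min.
Outlet amounts (n = n₀ + Σ ν·ξ):
  P: 175 − 1(47.78) − 1(18.02) = 109.2
  R: 0 + 2(47.78) = 95.55
  U: 0 + 1(18.02) = 18.02
Total out = 222.8 mol/min; y_U = 18.02 / 222.8 = 0.08091.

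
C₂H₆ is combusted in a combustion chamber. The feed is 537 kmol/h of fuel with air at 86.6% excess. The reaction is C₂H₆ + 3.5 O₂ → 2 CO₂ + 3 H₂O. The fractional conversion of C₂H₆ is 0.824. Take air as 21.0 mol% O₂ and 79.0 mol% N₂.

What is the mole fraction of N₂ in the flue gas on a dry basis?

Stoichiometric O₂ = 3.5 × 537 = 1880 kmol/h; O₂ fed = 1880 × 1.866 = 3507 kmol/h.
N₂ fed = 3507 × 79/21 = 13190 kmol/h.
Fuel reacted = 0.824 × 537 → ξ = 442.5 kmol/h.
Outlet (n = n₀ + ν ξ):
  C₂H₆: 537 − 1(442.5) = 94.51
  O₂: 3507 − 3.5(442.5) = 1958
  N₂: 13190 (inert)
  CO₂: 0 + 2(442.5) = 885
  H₂O: 0 + 3(442.5) = 1327
Dry total = 16130 kmol/h; y_N₂ (dry) = 13190 / 16130 = 0.8179.

0.818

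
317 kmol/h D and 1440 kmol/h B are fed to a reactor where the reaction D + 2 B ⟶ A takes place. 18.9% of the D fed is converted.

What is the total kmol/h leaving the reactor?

D reacted = 0.189 × 317 = 59.91 kmol/h; ν_D = −1, so ξ = 59.91/1 = 59.91 kmol/h.
Outlet amounts (n = n₀ + ν ξ):
  D: 317 − 1(59.91) = 257.1
  B: 1440 − 2(59.91) = 1320
  A: 0 + 1(59.91) = 59.91
Total out = 257.1 + 1320 + 59.91 = 1637 kmol/h.

1640 kmol/h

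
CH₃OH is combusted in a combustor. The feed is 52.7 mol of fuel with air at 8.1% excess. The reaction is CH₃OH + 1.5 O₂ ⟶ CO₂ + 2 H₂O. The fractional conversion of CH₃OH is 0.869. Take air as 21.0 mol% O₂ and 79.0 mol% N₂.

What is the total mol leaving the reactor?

483 mol

Stoichiometric O₂ = 1.5 × 52.7 = 79.05 mol; O₂ fed = 79.05 × 1.081 = 85.45 mol.
N₂ fed = 85.45 × 79/21 = 321.5 mol.
Fuel reacted = 0.869 × 52.7 → ξ = 45.8 mol.
Outlet (n = n₀ + ν ξ):
  CH₃OH: 52.7 − 1(45.8) = 6.904
  O₂: 85.45 − 1.5(45.8) = 16.76
  N₂: 321.5 (inert)
  CO₂: 0 + 1(45.8) = 45.8
  H₂O: 0 + 2(45.8) = 91.59
Total out = 6.904 + 16.76 + 321.5 + 45.8 + 91.59 = 482.5 mol.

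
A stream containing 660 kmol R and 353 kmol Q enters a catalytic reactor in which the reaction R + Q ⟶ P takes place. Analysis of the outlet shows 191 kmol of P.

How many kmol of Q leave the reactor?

162 kmol

For P: n = n₀ + 1ξ → 191 = 0 + 1ξ, giving ξ = 191 kmol.
Outlet amounts (n = n₀ + ν ξ):
  R: 660 − 1(191) = 469
  Q: 353 − 1(191) = 162
  P: 0 + 1(191) = 191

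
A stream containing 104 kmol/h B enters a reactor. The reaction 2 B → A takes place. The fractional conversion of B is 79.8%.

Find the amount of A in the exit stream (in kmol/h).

41.5 kmol/h

B reacted = 0.798 × 104 = 82.99 kmol/h; ν_B = −2, so ξ = 82.99/2 = 41.5 kmol/h.
Outlet amounts (n = n₀ + ν ξ):
  B: 104 − 2(41.5) = 21.01
  A: 0 + 1(41.5) = 41.5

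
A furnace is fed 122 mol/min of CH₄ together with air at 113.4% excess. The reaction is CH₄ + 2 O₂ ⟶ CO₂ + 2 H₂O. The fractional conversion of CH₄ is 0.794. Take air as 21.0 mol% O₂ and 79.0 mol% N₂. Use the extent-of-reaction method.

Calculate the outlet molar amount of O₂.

327 mol/min

Stoichiometric O₂ = 2 × 122 = 244 mol/min; O₂ fed = 244 × 2.134 = 520.7 mol/min.
N₂ fed = 520.7 × 79/21 = 1959 mol/min.
Fuel reacted = 0.794 × 122 → ξ = 96.87 mol/min.
Outlet (n = n₀ + ν ξ):
  CH₄: 122 − 1(96.87) = 25.13
  O₂: 520.7 − 2(96.87) = 327
  N₂: 1959 (inert)
  CO₂: 0 + 1(96.87) = 96.87
  H₂O: 0 + 2(96.87) = 193.7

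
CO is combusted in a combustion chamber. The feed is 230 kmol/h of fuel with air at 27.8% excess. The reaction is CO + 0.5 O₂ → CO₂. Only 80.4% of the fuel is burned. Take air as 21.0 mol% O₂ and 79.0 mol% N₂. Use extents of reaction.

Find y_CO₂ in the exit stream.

0.221

Stoichiometric O₂ = 0.5 × 230 = 115 kmol/h; O₂ fed = 115 × 1.278 = 147 kmol/h.
N₂ fed = 147 × 79/21 = 552.9 kmol/h.
Fuel reacted = 0.804 × 230 → ξ = 184.9 kmol/h.
Outlet (n = n₀ + ν ξ):
  CO: 230 − 1(184.9) = 45.08
  O₂: 147 − 0.5(184.9) = 54.51
  N₂: 552.9 (inert)
  CO₂: 0 + 1(184.9) = 184.9
Total out = 837.4 kmol/h; y_CO₂ = 184.9 / 837.4 = 0.2208.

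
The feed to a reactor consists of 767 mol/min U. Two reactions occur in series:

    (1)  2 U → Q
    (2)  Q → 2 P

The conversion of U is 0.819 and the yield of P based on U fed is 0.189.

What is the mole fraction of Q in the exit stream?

Conversion of U: U consumed = 2ξ₁ = 0.819 × 767 → ξ₁ = 314.1 mol/min.
Yield of P: 2ξ₂ / 767 = 0.189 → ξ₂ = 72.48 mol/min.
Outlet amounts (n = n₀ + Σ ν·ξ):
  U: 767 − 2(314.1) = 138.8
  Q: 0 + 1(314.1) − 1(72.48) = 241.6
  P: 0 + 2(72.48) = 145
Total out = 525.4 mol/min; y_Q = 241.6 / 525.4 = 0.4599.

0.46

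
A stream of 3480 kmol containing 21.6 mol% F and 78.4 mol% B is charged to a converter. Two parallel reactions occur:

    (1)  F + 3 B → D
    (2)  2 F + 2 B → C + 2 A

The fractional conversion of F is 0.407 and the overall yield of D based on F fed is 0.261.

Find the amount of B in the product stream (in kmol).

2030 kmol

Yield of D: 1ξ₁ / 751.7 = 0.261 → ξ₁ = 196.2 kmol.
Conversion of F: 1ξ₁ + 2ξ₂ = 0.407 × 751.7 = 305.9 → ξ₂ = 54.87 kmol.
Outlet amounts (n = n₀ + Σ ν·ξ):
  F: 751.7 − 1(196.2) − 2(54.87) = 445.7
  B: 2728 − 3(196.2) − 2(54.87) = 2030
  D: 0 + 1(196.2) = 196.2
  C: 0 + 1(54.87) = 54.87
  A: 0 + 2(54.87) = 109.7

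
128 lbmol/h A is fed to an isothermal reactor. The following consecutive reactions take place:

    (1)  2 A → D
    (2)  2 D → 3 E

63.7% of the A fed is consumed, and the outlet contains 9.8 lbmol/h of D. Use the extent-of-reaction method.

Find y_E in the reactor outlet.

Conversion of A: A consumed = 2ξ₁ = 0.637 × 128 → ξ₁ = 40.77 lbmol/h.
D balance: n_D = 0 + 1ξ₁ − 2ξ₂ = 9.8 → ξ₂ = (1·40.77 − 9.8)/2 = 15.48 lbmol/h.
Outlet amounts (n = n₀ + Σ ν·ξ):
  A: 128 − 2(40.77) = 46.46
  D: 0 + 1(40.77) − 2(15.48) = 9.8
  E: 0 + 3(15.48) = 46.45
Total out = 102.7 lbmol/h; y_E = 46.45 / 102.7 = 0.4522.

0.452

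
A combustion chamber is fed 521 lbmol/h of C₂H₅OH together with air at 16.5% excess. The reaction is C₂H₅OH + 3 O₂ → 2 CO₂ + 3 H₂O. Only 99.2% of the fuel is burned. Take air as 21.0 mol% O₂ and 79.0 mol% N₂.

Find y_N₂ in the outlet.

0.706

Stoichiometric O₂ = 3 × 521 = 1563 lbmol/h; O₂ fed = 1563 × 1.165 = 1821 lbmol/h.
N₂ fed = 1821 × 79/21 = 6850 lbmol/h.
Fuel reacted = 0.992 × 521 → ξ = 516.8 lbmol/h.
Outlet (n = n₀ + ν ξ):
  C₂H₅OH: 521 − 1(516.8) = 4.168
  O₂: 1821 − 3(516.8) = 270.4
  N₂: 6850 (inert)
  CO₂: 0 + 2(516.8) = 1034
  H₂O: 0 + 3(516.8) = 1550
Total out = 9709 lbmol/h; y_N₂ = 6850 / 9709 = 0.7056.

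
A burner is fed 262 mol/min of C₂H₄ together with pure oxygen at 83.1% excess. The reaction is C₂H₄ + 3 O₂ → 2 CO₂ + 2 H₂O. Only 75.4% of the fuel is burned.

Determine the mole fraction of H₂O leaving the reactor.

0.232

Stoichiometric O₂ = 3 × 262 = 786 mol/min; O₂ fed = 786 × 1.831 = 1439 mol/min.
Fuel reacted = 0.754 × 262 → ξ = 197.5 mol/min.
Outlet (n = n₀ + ν ξ):
  C₂H₄: 262 − 1(197.5) = 64.45
  O₂: 1439 − 3(197.5) = 846.5
  CO₂: 0 + 2(197.5) = 395.1
  H₂O: 0 + 2(197.5) = 395.1
Total out = 1701 mol/min; y_H₂O = 395.1 / 1701 = 0.2323.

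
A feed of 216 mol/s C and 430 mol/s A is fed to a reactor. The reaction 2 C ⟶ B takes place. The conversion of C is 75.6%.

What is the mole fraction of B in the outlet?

0.145

C reacted = 0.756 × 216 = 163.3 mol/s; ν_C = −2, so ξ = 163.3/2 = 81.65 mol/s.
Outlet amounts (n = n₀ + ν ξ):
  C: 216 − 2(81.65) = 52.7
  B: 0 + 1(81.65) = 81.65
  A: 430 (inert)
Total out = 564.4 mol/s; y_B = 81.65 / 564.4 = 0.1447.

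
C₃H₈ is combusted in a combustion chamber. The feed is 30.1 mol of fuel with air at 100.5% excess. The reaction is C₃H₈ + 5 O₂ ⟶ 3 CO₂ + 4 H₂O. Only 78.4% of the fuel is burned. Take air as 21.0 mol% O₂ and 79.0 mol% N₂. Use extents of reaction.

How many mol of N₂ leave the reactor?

1140 mol

Stoichiometric O₂ = 5 × 30.1 = 150.5 mol; O₂ fed = 150.5 × 2.005 = 301.8 mol.
N₂ fed = 301.8 × 79/21 = 1135 mol.
Fuel reacted = 0.784 × 30.1 → ξ = 23.6 mol.
Outlet (n = n₀ + ν ξ):
  C₃H₈: 30.1 − 1(23.6) = 6.502
  O₂: 301.8 − 5(23.6) = 183.8
  N₂: 1135 (inert)
  CO₂: 0 + 3(23.6) = 70.8
  H₂O: 0 + 4(23.6) = 94.39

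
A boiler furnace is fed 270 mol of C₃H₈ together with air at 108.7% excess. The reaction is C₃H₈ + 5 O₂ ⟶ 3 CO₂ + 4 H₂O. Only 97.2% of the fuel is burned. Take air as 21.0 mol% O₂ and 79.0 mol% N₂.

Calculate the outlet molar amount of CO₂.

787 mol

Stoichiometric O₂ = 5 × 270 = 1350 mol; O₂ fed = 1350 × 2.087 = 2817 mol.
N₂ fed = 2817 × 79/21 = 10600 mol.
Fuel reacted = 0.972 × 270 → ξ = 262.4 mol.
Outlet (n = n₀ + ν ξ):
  C₃H₈: 270 − 1(262.4) = 7.56
  O₂: 2817 − 5(262.4) = 1505
  N₂: 10600 (inert)
  CO₂: 0 + 3(262.4) = 787.3
  H₂O: 0 + 4(262.4) = 1050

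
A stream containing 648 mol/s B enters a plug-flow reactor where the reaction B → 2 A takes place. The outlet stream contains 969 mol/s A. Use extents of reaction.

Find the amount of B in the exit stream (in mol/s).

164 mol/s

For A: n = n₀ + 2ξ → 969 = 0 + 2ξ, giving ξ = 484.5 mol/s.
Outlet amounts (n = n₀ + ν ξ):
  B: 648 − 1(484.5) = 163.5
  A: 0 + 2(484.5) = 969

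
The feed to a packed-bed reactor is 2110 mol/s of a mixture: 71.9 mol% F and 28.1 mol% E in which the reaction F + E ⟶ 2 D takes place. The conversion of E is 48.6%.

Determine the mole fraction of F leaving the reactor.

0.582

E reacted = 0.486 × 592.9 = 288.2 mol/s; ν_E = −1, so ξ = 288.2/1 = 288.2 mol/s.
Outlet amounts (n = n₀ + ν ξ):
  F: 1517 − 1(288.2) = 1229
  E: 592.9 − 1(288.2) = 304.8
  D: 0 + 2(288.2) = 576.3
Total out = 2110 mol/s; y_F = 1229 / 2110 = 0.5824.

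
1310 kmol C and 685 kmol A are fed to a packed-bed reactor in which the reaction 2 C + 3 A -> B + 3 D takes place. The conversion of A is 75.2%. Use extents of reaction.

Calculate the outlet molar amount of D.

515 kmol

A reacted = 0.752 × 685 = 515.1 kmol; ν_A = −3, so ξ = 515.1/3 = 171.7 kmol.
Outlet amounts (n = n₀ + ν ξ):
  C: 1310 − 2(171.7) = 966.6
  A: 685 − 3(171.7) = 169.9
  B: 0 + 1(171.7) = 171.7
  D: 0 + 3(171.7) = 515.1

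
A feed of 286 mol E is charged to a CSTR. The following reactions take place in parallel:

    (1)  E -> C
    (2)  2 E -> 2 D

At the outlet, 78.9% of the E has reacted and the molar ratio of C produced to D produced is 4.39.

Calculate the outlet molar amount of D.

41.9 mol

Conversion of E: E consumed = 0.789 × 286 = 225.7 mol = 1ξ₁ + 2ξ₂.
Selectivity: 1ξ₁ / (2ξ₂) = 4.39 → ξ₁ = 8.78 ξ₂.
Substitute: (1·8.78 + 2) ξ₂ = 225.7 → ξ₂ = 20.93 mol, ξ₁ = 183.8 mol.
Outlet amounts (n = n₀ + Σ ν·ξ):
  E: 286 − 1(183.8) − 2(20.93) = 60.35
  C: 0 + 1(183.8) = 183.8
  D: 0 + 2(20.93) = 41.87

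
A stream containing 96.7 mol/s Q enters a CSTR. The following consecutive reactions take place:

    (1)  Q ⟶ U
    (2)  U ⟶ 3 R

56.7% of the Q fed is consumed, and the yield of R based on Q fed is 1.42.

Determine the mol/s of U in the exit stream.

Conversion of Q: Q consumed = 1ξ₁ = 0.567 × 96.7 → ξ₁ = 54.83 mol/s.
Yield of R: 3ξ₂ / 96.7 = 1.42 → ξ₂ = 45.77 mol/s.
Outlet amounts (n = n₀ + Σ ν·ξ):
  Q: 96.7 − 1(54.83) = 41.87
  U: 0 + 1(54.83) − 1(45.77) = 9.058
  R: 0 + 3(45.77) = 137.3

9.06 mol/s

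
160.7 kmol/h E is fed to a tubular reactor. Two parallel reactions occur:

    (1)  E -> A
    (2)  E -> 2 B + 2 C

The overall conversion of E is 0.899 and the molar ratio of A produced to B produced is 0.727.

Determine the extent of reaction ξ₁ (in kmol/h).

Conversion of E: E consumed = 0.899 × 160.7 = 144.5 kmol/h = 1ξ₁ + 1ξ₂.
Selectivity: 1ξ₁ / (2ξ₂) = 0.727 → ξ₁ = 1.454 ξ₂.
Substitute: (1·1.454 + 1) ξ₂ = 144.5 → ξ₂ = 58.87 kmol/h, ξ₁ = 85.6 kmol/h.
Outlet amounts (n = n₀ + Σ ν·ξ):
  E: 160.7 − 1(85.6) − 1(58.87) = 16.23
  A: 0 + 1(85.6) = 85.6
  B: 0 + 2(58.87) = 117.7
  C: 0 + 2(58.87) = 117.7

ξ₁ = 85.6 kmol/h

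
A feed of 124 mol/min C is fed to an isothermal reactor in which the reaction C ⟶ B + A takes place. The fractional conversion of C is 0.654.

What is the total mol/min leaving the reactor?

C reacted = 0.654 × 124 = 81.1 mol/min; ν_C = −1, so ξ = 81.1/1 = 81.1 mol/min.
Outlet amounts (n = n₀ + ν ξ):
  C: 124 − 1(81.1) = 42.9
  B: 0 + 1(81.1) = 81.1
  A: 0 + 1(81.1) = 81.1
Total out = 42.9 + 81.1 + 81.1 = 205.1 mol/min.

205 mol/min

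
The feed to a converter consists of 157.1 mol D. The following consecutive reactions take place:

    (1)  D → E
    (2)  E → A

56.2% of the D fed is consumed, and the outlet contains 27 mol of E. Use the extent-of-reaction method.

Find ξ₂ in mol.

ξ₂ = 61.3 mol

Conversion of D: D consumed = 1ξ₁ = 0.562 × 157.1 → ξ₁ = 88.29 mol.
E balance: n_E = 0 + 1ξ₁ − 1ξ₂ = 27 → ξ₂ = (1·88.29 − 27)/1 = 61.29 mol.
Outlet amounts (n = n₀ + Σ ν·ξ):
  D: 157.1 − 1(88.29) = 68.81
  E: 0 + 1(88.29) − 1(61.29) = 27
  A: 0 + 1(61.29) = 61.29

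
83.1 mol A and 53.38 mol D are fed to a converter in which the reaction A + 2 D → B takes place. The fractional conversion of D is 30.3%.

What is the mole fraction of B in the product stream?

0.0672

D reacted = 0.303 × 53.38 = 16.17 mol; ν_D = −2, so ξ = 16.17/2 = 8.087 mol.
Outlet amounts (n = n₀ + ν ξ):
  A: 83.1 − 1(8.087) = 75.01
  D: 53.38 − 2(8.087) = 37.21
  B: 0 + 1(8.087) = 8.087
Total out = 120.3 mol; y_B = 8.087 / 120.3 = 0.06722.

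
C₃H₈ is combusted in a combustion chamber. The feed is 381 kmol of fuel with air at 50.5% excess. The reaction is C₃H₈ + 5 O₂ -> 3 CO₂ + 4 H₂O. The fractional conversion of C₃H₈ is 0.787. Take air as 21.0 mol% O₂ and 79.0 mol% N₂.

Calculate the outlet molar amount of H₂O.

1200 kmol

Stoichiometric O₂ = 5 × 381 = 1905 kmol; O₂ fed = 1905 × 1.505 = 2867 kmol.
N₂ fed = 2867 × 79/21 = 10790 kmol.
Fuel reacted = 0.787 × 381 → ξ = 299.8 kmol.
Outlet (n = n₀ + ν ξ):
  C₃H₈: 381 − 1(299.8) = 81.15
  O₂: 2867 − 5(299.8) = 1368
  N₂: 10790 (inert)
  CO₂: 0 + 3(299.8) = 899.5
  H₂O: 0 + 4(299.8) = 1199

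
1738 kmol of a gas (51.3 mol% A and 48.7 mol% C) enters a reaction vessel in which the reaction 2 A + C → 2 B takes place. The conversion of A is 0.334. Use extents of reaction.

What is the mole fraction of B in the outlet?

0.187

A reacted = 0.334 × 891.6 = 297.8 kmol; ν_A = −2, so ξ = 297.8/2 = 148.9 kmol.
Outlet amounts (n = n₀ + ν ξ):
  A: 891.6 − 2(148.9) = 593.8
  C: 846.4 − 1(148.9) = 697.5
  B: 0 + 2(148.9) = 297.8
Total out = 1589 kmol; y_B = 297.8 / 1589 = 0.1874.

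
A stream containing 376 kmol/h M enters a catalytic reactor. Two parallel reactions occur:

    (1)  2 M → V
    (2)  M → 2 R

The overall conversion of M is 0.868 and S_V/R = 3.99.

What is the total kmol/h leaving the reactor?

242 kmol/h

Conversion of M: M consumed = 0.868 × 376 = 326.4 kmol/h = 2ξ₁ + 1ξ₂.
Selectivity: 1ξ₁ / (2ξ₂) = 3.99 → ξ₁ = 7.98 ξ₂.
Substitute: (2·7.98 + 1) ξ₂ = 326.4 → ξ₂ = 19.24 kmol/h, ξ₁ = 153.6 kmol/h.
Outlet amounts (n = n₀ + Σ ν·ξ):
  M: 376 − 2(153.6) − 1(19.24) = 49.63
  V: 0 + 1(153.6) = 153.6
  R: 0 + 2(19.24) = 38.49
Total out = 49.63 + 153.6 + 38.49 = 241.7 kmol/h.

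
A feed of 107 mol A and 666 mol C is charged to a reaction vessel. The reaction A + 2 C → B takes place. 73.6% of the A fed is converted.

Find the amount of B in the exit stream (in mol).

A reacted = 0.736 × 107 = 78.75 mol; ν_A = −1, so ξ = 78.75/1 = 78.75 mol.
Outlet amounts (n = n₀ + ν ξ):
  A: 107 − 1(78.75) = 28.25
  C: 666 − 2(78.75) = 508.5
  B: 0 + 1(78.75) = 78.75

78.8 mol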